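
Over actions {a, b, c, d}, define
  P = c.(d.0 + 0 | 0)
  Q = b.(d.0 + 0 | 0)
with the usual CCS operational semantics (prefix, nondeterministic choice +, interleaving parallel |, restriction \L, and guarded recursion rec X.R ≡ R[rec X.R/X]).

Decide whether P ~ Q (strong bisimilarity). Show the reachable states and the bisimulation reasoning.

NO

P's transition system — 3 states:
  s0 = c.(d.0 + 0 | 0) | =c=> s1
  s1 = d.0 + 0 | 0 | =d=> s2
  s2 = 0 | stopped
Q's transition system — 3 states:
  t0 = b.(d.0 + 0 | 0) | =b=> t1
  t1 = d.0 + 0 | 0 | =d=> t2
  t2 = 0 | stopped
Bisimilarity quotient blocks:
  B0 = {s0}
  B1 = {s1, t1}
  B2 = {s2, t2}
  B3 = {t0}
s0 ∈ B0, t0 ∈ B3 → different blocks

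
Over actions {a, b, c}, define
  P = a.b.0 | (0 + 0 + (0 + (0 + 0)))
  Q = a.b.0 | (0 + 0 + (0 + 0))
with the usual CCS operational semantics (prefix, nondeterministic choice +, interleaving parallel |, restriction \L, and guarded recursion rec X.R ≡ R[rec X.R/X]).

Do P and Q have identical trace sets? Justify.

LTS(P): 3 reachable states
  u0 = a.b.0 | (0 + 0 + (0 + (0 + 0))) | ··a··> u1
  u1 = b.0 | (0 + 0 + (0 + (0 + 0))) | ··b··> u2
  u2 = 0 | (0 + 0 + (0 + (0 + 0))) | ∅
LTS(Q): 3 reachable states
  v0 = a.b.0 | (0 + 0 + (0 + 0)) | ··a··> v1
  v1 = b.0 | (0 + 0 + (0 + 0)) | ··b··> v2
  v2 = 0 | (0 + 0 + (0 + 0)) | ∅
Bisimilarity quotient blocks:
  B0 = {u0, v0}
  B1 = {u1, v1}
  B2 = {u2, v2}
u0 ∈ B0, v0 ∈ B0 → same block
Bisimilar ⇒ trace-equivalent.

YES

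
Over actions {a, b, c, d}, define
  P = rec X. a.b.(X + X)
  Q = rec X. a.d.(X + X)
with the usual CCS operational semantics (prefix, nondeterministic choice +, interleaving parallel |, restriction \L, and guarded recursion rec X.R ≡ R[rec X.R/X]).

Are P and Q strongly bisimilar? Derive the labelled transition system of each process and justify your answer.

LTS(P): 3 reachable states
  m0 = rec X. a.b.(X + X) has moves --a--▸ m1
  m1 = b.((rec X. a.b.(X + X)) + (rec X. a.b.(X + X))) has moves --b--▸ m2
  m2 = (rec X. a.b.(X + X)) + (rec X. a.b.(X + X)) has moves --a--▸ m1
LTS(Q): 3 reachable states
  n0 = rec X. a.d.(X + X) has moves --a--▸ n1
  n1 = d.((rec X. a.d.(X + X)) + (rec X. a.d.(X + X))) has moves --d--▸ n2
  n2 = (rec X. a.d.(X + X)) + (rec X. a.d.(X + X)) has moves --a--▸ n1
Partition-refinement fixed point:
  B0 = {m0, m2}
  B1 = {m1}
  B2 = {n0, n2}
  B3 = {n1}
m0 ∈ B0, n0 ∈ B2 → different blocks

not bisimilar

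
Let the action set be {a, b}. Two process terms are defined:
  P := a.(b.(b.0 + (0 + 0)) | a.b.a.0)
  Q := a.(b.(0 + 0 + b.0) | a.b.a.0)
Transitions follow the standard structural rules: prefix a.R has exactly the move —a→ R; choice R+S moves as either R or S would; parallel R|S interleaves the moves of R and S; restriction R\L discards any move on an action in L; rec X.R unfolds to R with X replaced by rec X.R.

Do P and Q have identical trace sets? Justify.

traces(P) = traces(Q)

LTS(P): 13 reachable states
  s0 = a.(b.(b.0 + (0 + 0)) | a.b.a.0) | -a-> s1
  s1 = b.(b.0 + (0 + 0)) | a.b.a.0 | -a-> s2, -b-> s3
  s2 = b.(b.0 + (0 + 0)) | b.a.0 | -b-> s4, -b-> s5
  s3 = (b.0 + (0 + 0)) | a.b.a.0 | -a-> s4, -b-> s6
  s4 = (b.0 + (0 + 0)) | b.a.0 | -b-> s7, -b-> s8
  s5 = b.(b.0 + (0 + 0)) | a.0 | -a-> s9, -b-> s7
  s6 = 0 | a.b.a.0 | -a-> s8
  s7 = (b.0 + (0 + 0)) | a.0 | -a-> s10, -b-> s11
  s8 = 0 | b.a.0 | -b-> s11
  s9 = b.(b.0 + (0 + 0)) | 0 | -b-> s10
  s10 = (b.0 + (0 + 0)) | 0 | -b-> s12
  s11 = 0 | a.0 | -a-> s12
  s12 = 0 | 0 | ∅
LTS(Q): 13 reachable states
  t0 = a.(b.(0 + 0 + b.0) | a.b.a.0) | -a-> t1
  t1 = b.(0 + 0 + b.0) | a.b.a.0 | -a-> t2, -b-> t3
  t2 = b.(0 + 0 + b.0) | b.a.0 | -b-> t4, -b-> t5
  t3 = (0 + 0 + b.0) | a.b.a.0 | -a-> t4, -b-> t6
  t4 = (0 + 0 + b.0) | b.a.0 | -b-> t7, -b-> t8
  t5 = b.(0 + 0 + b.0) | a.0 | -a-> t9, -b-> t7
  t6 = 0 | a.b.a.0 | -a-> t8
  t7 = (0 + 0 + b.0) | a.0 | -a-> t10, -b-> t11
  t8 = 0 | b.a.0 | -b-> t11
  t9 = b.(0 + 0 + b.0) | 0 | -b-> t10
  t10 = (0 + 0 + b.0) | 0 | -b-> t12
  t11 = 0 | a.0 | -a-> t12
  t12 = 0 | 0 | ∅
Bisimilarity quotient blocks:
  B0 = {s0, t0}
  B1 = {s1, t1}
  B2 = {s2, t2}
  B3 = {s5, t5}
  B4 = {s7, t7}
  B5 = {s11, t11}
  B6 = {s12, t12}
  B7 = {s10, t10}
  B8 = {s9, t9}
  B9 = {s4, t4}
  B10 = {s8, t8}
  B11 = {s3, t3}
  B12 = {s6, t6}
s0 ∈ B0, t0 ∈ B0 → same block
Bisimilar ⇒ trace-equivalent.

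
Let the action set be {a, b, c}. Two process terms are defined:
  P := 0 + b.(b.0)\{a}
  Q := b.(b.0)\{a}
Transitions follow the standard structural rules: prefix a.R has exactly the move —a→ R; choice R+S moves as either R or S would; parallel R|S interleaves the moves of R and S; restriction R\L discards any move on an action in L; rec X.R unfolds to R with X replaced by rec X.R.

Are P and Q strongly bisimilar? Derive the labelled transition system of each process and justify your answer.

LTS(P): 3 reachable states
  s0 = 0 + b.(b.0)\{a} | —b→ s1
  s1 = (b.0)\{a} | —b→ s2
  s2 = 0\{a} | ∅
LTS(Q): 3 reachable states
  t0 = b.(b.0)\{a} | —b→ t1
  t1 = (b.0)\{a} | —b→ t2
  t2 = 0\{a} | ∅
Bisimilarity quotient blocks:
  B0 = {s0, t0}
  B1 = {s1, t1}
  B2 = {s2, t2}
s0 ∈ B0, t0 ∈ B0 → same block

P ~ Q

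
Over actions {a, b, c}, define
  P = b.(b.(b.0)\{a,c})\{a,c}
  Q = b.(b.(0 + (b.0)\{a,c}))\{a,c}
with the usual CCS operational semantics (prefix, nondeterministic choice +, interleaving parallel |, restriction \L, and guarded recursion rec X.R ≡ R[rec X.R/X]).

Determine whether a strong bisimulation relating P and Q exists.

LTS(P): 4 reachable states
  s0 = b.(b.(b.0)\{a,c})\{a,c} has moves ··b··> s1
  s1 = (b.(b.0)\{a,c})\{a,c} has moves ··b··> s2
  s2 = (b.0)\{a,c}\{a,c} has moves ··b··> s3
  s3 = 0\{a,c}\{a,c} has moves stopped
LTS(Q): 4 reachable states
  t0 = b.(b.(0 + (b.0)\{a,c}))\{a,c} has moves ··b··> t1
  t1 = (b.(0 + (b.0)\{a,c}))\{a,c} has moves ··b··> t2
  t2 = (0 + (b.0)\{a,c})\{a,c} has moves ··b··> t3
  t3 = 0\{a,c}\{a,c} has moves stopped
Coarsest stable partition (strong bisimilarity classes):
  B0 = {s0, t0}
  B1 = {s1, t1}
  B2 = {s2, t2}
  B3 = {s3, t3}
s0 ∈ B0, t0 ∈ B0 → same block

bisimilar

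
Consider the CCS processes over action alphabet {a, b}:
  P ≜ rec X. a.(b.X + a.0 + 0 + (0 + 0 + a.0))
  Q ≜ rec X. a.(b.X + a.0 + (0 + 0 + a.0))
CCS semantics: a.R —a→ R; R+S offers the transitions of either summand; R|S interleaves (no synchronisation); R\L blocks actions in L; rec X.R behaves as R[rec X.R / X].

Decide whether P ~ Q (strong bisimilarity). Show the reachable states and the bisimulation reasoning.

LTS(P): 3 reachable states
  s0 = rec X. a.(b.X + a.0 + 0 + (0 + 0 + a.0)) has moves -a-> s1
  s1 = b.(rec X. a.(b.X + a.0 + 0 + (0 + 0 + a.0))) + a.0 + 0 + (0 + 0 + a.0) has moves -a-> s2, -b-> s0
  s2 = 0 has moves (no moves)
LTS(Q): 3 reachable states
  t0 = rec X. a.(b.X + a.0 + (0 + 0 + a.0)) has moves -a-> t1
  t1 = b.(rec X. a.(b.X + a.0 + (0 + 0 + a.0))) + a.0 + (0 + 0 + a.0) has moves -a-> t2, -b-> t0
  t2 = 0 has moves (no moves)
Bisimilarity quotient blocks:
  B0 = {s0, t0}
  B1 = {s1, t1}
  B2 = {s2, t2}
s0 ∈ B0, t0 ∈ B0 → same block

YES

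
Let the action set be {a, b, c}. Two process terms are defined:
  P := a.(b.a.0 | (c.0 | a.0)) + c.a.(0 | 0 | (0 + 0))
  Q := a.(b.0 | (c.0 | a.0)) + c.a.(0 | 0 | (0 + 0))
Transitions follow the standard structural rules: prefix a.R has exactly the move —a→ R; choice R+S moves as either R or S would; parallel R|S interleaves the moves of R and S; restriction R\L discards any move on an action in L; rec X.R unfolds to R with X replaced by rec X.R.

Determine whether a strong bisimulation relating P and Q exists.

LTS(P): 15 reachable states
  m0 = a.(b.a.0 | (c.0 | a.0)) + c.a.(0 | 0 | (0 + 0)) → -a-> m1, -c-> m2
  m1 = b.a.0 | (c.0 | a.0) → -a-> m3, -b-> m4, -c-> m5
  m2 = a.(0 | 0 | (0 + 0)) → -a-> m6
  m3 = b.a.0 | (c.0 | 0) → -b-> m7, -c-> m8
  m4 = a.0 | (c.0 | a.0) → -a-> m7, -a-> m9, -c-> m10
  m5 = b.a.0 | (0 | a.0) → -a-> m8, -b-> m10
  m6 = 0 | 0 | (0 + 0) → ·
  m7 = a.0 | (c.0 | 0) → -a-> m11, -c-> m12
  m8 = b.a.0 | (0 | 0) → -b-> m12
  m9 = 0 | (c.0 | a.0) → -a-> m11, -c-> m13
  m10 = a.0 | (0 | a.0) → -a-> m12, -a-> m13
  m11 = 0 | (c.0 | 0) → -c-> m14
  m12 = a.0 | (0 | 0) → -a-> m14
  m13 = 0 | (0 | a.0) → -a-> m14
  m14 = 0 | (0 | 0) → ·
LTS(Q): 11 reachable states
  n0 = a.(b.0 | (c.0 | a.0)) + c.a.(0 | 0 | (0 + 0)) → -a-> n1, -c-> n2
  n1 = b.0 | (c.0 | a.0) → -a-> n3, -b-> n4, -c-> n5
  n2 = a.(0 | 0 | (0 + 0)) → -a-> n6
  n3 = b.0 | (c.0 | 0) → -b-> n7, -c-> n8
  n4 = 0 | (c.0 | a.0) → -a-> n7, -c-> n9
  n5 = b.0 | (0 | a.0) → -a-> n8, -b-> n9
  n6 = 0 | 0 | (0 + 0) → ·
  n7 = 0 | (c.0 | 0) → -c-> n10
  n8 = b.0 | (0 | 0) → -b-> n10
  n9 = 0 | (0 | a.0) → -a-> n10
  n10 = 0 | (0 | 0) → ·
Coarsest stable partition (strong bisimilarity classes):
  B0 = {m0}
  B1 = {m12, m13, m2, n2, n9}
  B2 = {m14, m6, n10, n6}
  B3 = {m1}
  B4 = {m5}
  B5 = {m10}
  B6 = {m8}
  B7 = {m4}
  B8 = {m7, m9, n4}
  B9 = {m11, n7}
  B10 = {m3}
  B11 = {n0}
  B12 = {n1}
  B13 = {n3}
  B14 = {n8}
  B15 = {n5}
m0 ∈ B0, n0 ∈ B11 → different blocks

P ≁ Q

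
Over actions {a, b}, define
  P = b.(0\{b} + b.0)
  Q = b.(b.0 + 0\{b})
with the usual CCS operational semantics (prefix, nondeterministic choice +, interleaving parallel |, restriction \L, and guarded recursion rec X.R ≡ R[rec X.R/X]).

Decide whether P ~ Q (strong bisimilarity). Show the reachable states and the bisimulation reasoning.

P ~ Q

LTS(P): 3 reachable states
  p0 = b.(0\{b} + b.0) | =b=> p1
  p1 = 0\{b} + b.0 | =b=> p2
  p2 = 0 | deadlocked
LTS(Q): 3 reachable states
  q0 = b.(b.0 + 0\{b}) | =b=> q1
  q1 = b.0 + 0\{b} | =b=> q2
  q2 = 0 | deadlocked
Partition-refinement fixed point:
  B0 = {p0, q0}
  B1 = {p1, q1}
  B2 = {p2, q2}
p0 ∈ B0, q0 ∈ B0 → same block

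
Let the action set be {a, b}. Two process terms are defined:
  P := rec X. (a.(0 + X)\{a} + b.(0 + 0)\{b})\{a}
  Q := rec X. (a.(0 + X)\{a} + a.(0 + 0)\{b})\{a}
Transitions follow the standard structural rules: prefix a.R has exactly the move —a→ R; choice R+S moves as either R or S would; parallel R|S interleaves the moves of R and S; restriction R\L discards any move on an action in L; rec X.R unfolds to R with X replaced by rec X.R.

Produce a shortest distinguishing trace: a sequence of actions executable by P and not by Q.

LTS(P): 2 reachable states
  s0 = rec X. (a.(0 + X)\{a} + b.(0 + 0)\{b})\{a} has moves ··b··> s1
  s1 = (0 + 0)\{b}\{a} has moves ∅
LTS(Q): 1 reachable states
  t0 = rec X. (a.(0 + X)\{a} + a.(0 + 0)\{b})\{a} has moves ∅
Executing b from P (initial set {s0}):
  step 1 (b): {s1}
  — P admits the full trace.
Executing b from Q (initial set {t0}):
  step 1 (b): ∅ (Q stuck)

b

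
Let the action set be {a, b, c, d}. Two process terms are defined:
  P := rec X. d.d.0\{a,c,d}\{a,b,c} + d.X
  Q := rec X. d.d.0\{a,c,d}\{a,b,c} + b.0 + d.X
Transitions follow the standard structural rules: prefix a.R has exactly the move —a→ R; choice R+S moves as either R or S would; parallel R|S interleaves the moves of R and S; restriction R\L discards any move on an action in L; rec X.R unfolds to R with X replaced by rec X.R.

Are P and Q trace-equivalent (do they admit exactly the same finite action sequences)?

traces(P) ≠ traces(Q) — witness ⟨b⟩

Reachable graph of P (3 states):
  u0 = rec X. d.d.0\{a,c,d}\{a,b,c} + d.X :: —d→ u0, —d→ u1
  u1 = d.0\{a,c,d}\{a,b,c} :: —d→ u2
  u2 = 0\{a,c,d}\{a,b,c} :: ·
Reachable graph of Q (4 states):
  v0 = rec X. d.d.0\{a,c,d}\{a,b,c} + b.0 + d.X :: —b→ v1, —d→ v0, —d→ v2
  v1 = 0 :: ·
  v2 = d.0\{a,c,d}\{a,b,c} :: —d→ v3
  v3 = 0\{a,c,d}\{a,b,c} :: ·
Trace ⟨b⟩ through Q, begin at {v0}:
  after b @ step 1: {v1}
  ✓ Q
Trace ⟨b⟩ through P, begin at {u0}:
  after b @ step 1: ∅  — P cannot continue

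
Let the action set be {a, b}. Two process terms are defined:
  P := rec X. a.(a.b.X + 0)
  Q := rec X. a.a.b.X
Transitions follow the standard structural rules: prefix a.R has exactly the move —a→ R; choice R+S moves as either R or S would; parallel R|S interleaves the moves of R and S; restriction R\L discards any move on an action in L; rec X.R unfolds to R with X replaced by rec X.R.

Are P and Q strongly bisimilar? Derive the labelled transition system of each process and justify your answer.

P's transition system — 3 states:
  m0 = rec X. a.(a.b.X + 0) :: —a→ m1
  m1 = a.b.(rec X. a.(a.b.X + 0)) + 0 :: —a→ m2
  m2 = b.(rec X. a.(a.b.X + 0)) :: —b→ m0
Q's transition system — 3 states:
  n0 = rec X. a.a.b.X :: —a→ n1
  n1 = a.b.(rec X. a.a.b.X) :: —a→ n2
  n2 = b.(rec X. a.a.b.X) :: —b→ n0
Coarsest stable partition (strong bisimilarity classes):
  B0 = {m0, n0}
  B1 = {m1, n1}
  B2 = {m2, n2}
m0 ∈ B0, n0 ∈ B0 → same block

P ~ Q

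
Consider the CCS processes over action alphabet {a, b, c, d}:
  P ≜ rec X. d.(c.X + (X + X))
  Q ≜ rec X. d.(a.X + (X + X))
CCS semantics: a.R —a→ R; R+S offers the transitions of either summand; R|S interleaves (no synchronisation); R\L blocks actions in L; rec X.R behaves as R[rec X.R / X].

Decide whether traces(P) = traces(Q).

traces(P) ≠ traces(Q) — witness ⟨dc⟩

Reachable graph of P (2 states):
  p0 = rec X. d.(c.X + (X + X)) → —d→ p1
  p1 = c.(rec X. d.(c.X + (X + X))) + ((rec X. d.(c.X + (X + X))) + (rec X. d.(c.X + (X + X)))) → —c→ p0, —d→ p1
Reachable graph of Q (2 states):
  q0 = rec X. d.(a.X + (X + X)) → —d→ q1
  q1 = a.(rec X. d.(a.X + (X + X))) + ((rec X. d.(a.X + (X + X))) + (rec X. d.(a.X + (X + X)))) → —a→ q0, —d→ q1
Run σ = ⟨dc⟩ on P: start {p0}
  step 1 (d): {p1}
  step 2 (c): {p0}
  P completes σ.
Run σ = ⟨dc⟩ on Q: start {q0}
  step 1 (d): {q1}
  step 2 (c): no successor for Q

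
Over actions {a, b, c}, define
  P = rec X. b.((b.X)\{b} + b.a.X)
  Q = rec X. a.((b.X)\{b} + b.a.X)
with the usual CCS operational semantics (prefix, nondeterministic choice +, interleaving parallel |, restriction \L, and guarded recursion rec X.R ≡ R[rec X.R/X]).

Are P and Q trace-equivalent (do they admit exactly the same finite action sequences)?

NO — witness ⟨b⟩

Reachable graph of P (3 states):
  u0 = rec X. b.((b.X)\{b} + b.a.X) | -b-> u1
  u1 = (b.(rec X. b.((b.X)\{b} + b.a.X)))\{b} + b.a.(rec X. b.((b.X)\{b} + b.a.X)) | -b-> u2
  u2 = a.(rec X. b.((b.X)\{b} + b.a.X)) | -a-> u0
Reachable graph of Q (3 states):
  v0 = rec X. a.((b.X)\{b} + b.a.X) | -a-> v1
  v1 = (b.(rec X. a.((b.X)\{b} + b.a.X)))\{b} + b.a.(rec X. a.((b.X)\{b} + b.a.X)) | -b-> v2
  v2 = a.(rec X. a.((b.X)\{b} + b.a.X)) | -a-> v0
Executing b from P (initial set {u0}):
  after b @ step 1: {u1}
  ✓ P
Executing b from Q (initial set {v0}):
  after b @ step 1: ∅  — Q cannot continue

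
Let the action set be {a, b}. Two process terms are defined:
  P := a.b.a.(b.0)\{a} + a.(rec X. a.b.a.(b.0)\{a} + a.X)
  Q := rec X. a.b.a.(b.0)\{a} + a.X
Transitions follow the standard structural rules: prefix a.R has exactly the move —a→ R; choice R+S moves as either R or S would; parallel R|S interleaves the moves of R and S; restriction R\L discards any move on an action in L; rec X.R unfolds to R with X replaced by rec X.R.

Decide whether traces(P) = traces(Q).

LTS(P): 6 reachable states
  u0 = a.b.a.(b.0)\{a} + a.(rec X. a.b.a.(b.0)\{a} + a.X) → --a--▸ u1, --a--▸ u2
  u1 = b.a.(b.0)\{a} → --b--▸ u3
  u2 = rec X. a.b.a.(b.0)\{a} + a.X → --a--▸ u1, --a--▸ u2
  u3 = a.(b.0)\{a} → --a--▸ u4
  u4 = (b.0)\{a} → --b--▸ u5
  u5 = 0\{a} → ∅
LTS(Q): 5 reachable states
  v0 = rec X. a.b.a.(b.0)\{a} + a.X → --a--▸ v0, --a--▸ v1
  v1 = b.a.(b.0)\{a} → --b--▸ v2
  v2 = a.(b.0)\{a} → --a--▸ v3
  v3 = (b.0)\{a} → --b--▸ v4
  v4 = 0\{a} → ∅
Partition-refinement fixed point:
  B0 = {u0, u2, v0}
  B1 = {u1, v1}
  B2 = {u3, v2}
  B3 = {u4, v3}
  B4 = {u5, v4}
u0 ∈ B0, v0 ∈ B0 → same block
Bisimilar ⇒ trace-equivalent.

trace-equivalent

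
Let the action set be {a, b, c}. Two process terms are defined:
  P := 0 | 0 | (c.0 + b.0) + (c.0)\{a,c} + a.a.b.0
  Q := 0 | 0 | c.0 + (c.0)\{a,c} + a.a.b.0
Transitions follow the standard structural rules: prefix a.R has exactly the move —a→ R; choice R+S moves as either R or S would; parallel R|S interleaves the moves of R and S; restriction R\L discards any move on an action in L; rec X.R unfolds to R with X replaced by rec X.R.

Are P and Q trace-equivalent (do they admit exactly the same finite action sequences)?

NO — witness ⟨b⟩

LTS(P): 5 reachable states
  s0 = 0 | 0 | (c.0 + b.0) + (c.0)\{a,c} + a.a.b.0 ⊢ --a--▸ s1, --b--▸ s2, --c--▸ s2
  s1 = a.b.0 ⊢ --a--▸ s3
  s2 = 0 | 0 | 0 ⊢ ·
  s3 = b.0 ⊢ --b--▸ s4
  s4 = 0 ⊢ ·
LTS(Q): 5 reachable states
  t0 = 0 | 0 | c.0 + (c.0)\{a,c} + a.a.b.0 ⊢ --a--▸ t1, --c--▸ t2
  t1 = a.b.0 ⊢ --a--▸ t3
  t2 = 0 | 0 | 0 ⊢ ·
  t3 = b.0 ⊢ --b--▸ t4
  t4 = 0 ⊢ ·
Executing b from P (initial set {s0}):
  [1] b ⇒ {s2}
  — P admits the full trace.
Executing b from Q (initial set {t0}):
  [1] b ⇒ ∅  — Q cannot continue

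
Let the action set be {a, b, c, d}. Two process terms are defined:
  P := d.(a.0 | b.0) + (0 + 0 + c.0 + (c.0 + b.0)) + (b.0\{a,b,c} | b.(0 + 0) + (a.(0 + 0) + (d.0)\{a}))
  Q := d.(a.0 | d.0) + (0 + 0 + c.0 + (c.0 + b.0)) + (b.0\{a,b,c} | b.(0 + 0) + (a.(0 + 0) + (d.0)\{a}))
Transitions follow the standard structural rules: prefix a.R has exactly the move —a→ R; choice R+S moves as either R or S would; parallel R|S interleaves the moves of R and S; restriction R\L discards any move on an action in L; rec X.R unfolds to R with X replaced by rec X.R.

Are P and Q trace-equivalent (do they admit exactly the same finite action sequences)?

Reachable graph of P (11 states):
  m0 = d.(a.0 | b.0) + (0 + 0 + c.0 + (c.0 + b.0)) + (b.0\{a,b,c} | b.(0 + 0) + (a.(0 + 0) + (d.0)\{a})) → -a-> m1, -b-> m2, -b-> m3, -b-> m4, -c-> m2, -d-> m5, -d-> m6
  m1 = 0 + 0 → stopped
  m2 = 0 → stopped
  m3 = 0\{a,b,c} | b.(0 + 0) → -b-> m7
  m4 = b.0\{a,b,c} | (0 + 0) → -b-> m7
  m5 = 0\{a} → stopped
  m6 = a.0 | b.0 → -a-> m8, -b-> m9
  m7 = 0\{a,b,c} | (0 + 0) → stopped
  m8 = 0 | b.0 → -b-> m10
  m9 = a.0 | 0 → -a-> m10
  m10 = 0 | 0 → stopped
Reachable graph of Q (11 states):
  n0 = d.(a.0 | d.0) + (0 + 0 + c.0 + (c.0 + b.0)) + (b.0\{a,b,c} | b.(0 + 0) + (a.(0 + 0) + (d.0)\{a})) → -a-> n1, -b-> n2, -b-> n3, -b-> n4, -c-> n2, -d-> n5, -d-> n6
  n1 = 0 + 0 → stopped
  n2 = 0 → stopped
  n3 = 0\{a,b,c} | b.(0 + 0) → -b-> n7
  n4 = b.0\{a,b,c} | (0 + 0) → -b-> n7
  n5 = 0\{a} → stopped
  n6 = a.0 | d.0 → -a-> n8, -d-> n9
  n7 = 0\{a,b,c} | (0 + 0) → stopped
  n8 = 0 | d.0 → -d-> n10
  n9 = a.0 | 0 → -a-> n10
  n10 = 0 | 0 → stopped
Trace ⟨db⟩ through P, begin at {m0}:
  after d @ step 1: {m5, m6}
  after b @ step 2: {m9}
  — P admits the full trace.
Trace ⟨db⟩ through Q, begin at {n0}:
  after d @ step 1: {n5, n6}
  after b @ step 2: ∅  — Q cannot continue

NO — witness ⟨db⟩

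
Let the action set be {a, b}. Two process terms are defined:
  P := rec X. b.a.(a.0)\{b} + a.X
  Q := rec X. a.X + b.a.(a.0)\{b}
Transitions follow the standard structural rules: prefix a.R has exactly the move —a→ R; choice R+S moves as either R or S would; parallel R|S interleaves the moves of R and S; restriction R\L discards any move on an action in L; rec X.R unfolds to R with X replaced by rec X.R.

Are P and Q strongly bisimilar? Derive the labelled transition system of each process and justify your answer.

Reachable graph of P (4 states):
  p0 = rec X. b.a.(a.0)\{b} + a.X | --a--▸ p0, --b--▸ p1
  p1 = a.(a.0)\{b} | --a--▸ p2
  p2 = (a.0)\{b} | --a--▸ p3
  p3 = 0\{b} | deadlocked
Reachable graph of Q (4 states):
  q0 = rec X. a.X + b.a.(a.0)\{b} | --a--▸ q0, --b--▸ q1
  q1 = a.(a.0)\{b} | --a--▸ q2
  q2 = (a.0)\{b} | --a--▸ q3
  q3 = 0\{b} | deadlocked
Bisimilarity quotient blocks:
  B0 = {p0, q0}
  B1 = {p1, q1}
  B2 = {p2, q2}
  B3 = {p3, q3}
p0 ∈ B0, q0 ∈ B0 → same block

P ~ Q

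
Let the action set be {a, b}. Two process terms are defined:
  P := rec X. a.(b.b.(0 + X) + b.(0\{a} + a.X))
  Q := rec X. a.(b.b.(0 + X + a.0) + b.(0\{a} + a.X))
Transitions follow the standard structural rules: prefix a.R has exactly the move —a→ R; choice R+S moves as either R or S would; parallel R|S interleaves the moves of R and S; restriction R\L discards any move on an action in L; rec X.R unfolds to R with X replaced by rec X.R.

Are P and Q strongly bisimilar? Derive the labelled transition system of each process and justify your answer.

Reachable graph of P (5 states):
  s0 = rec X. a.(b.b.(0 + X) + b.(0\{a} + a.X)) → -a-> s1
  s1 = b.b.(0 + (rec X. a.(b.b.(0 + X) + b.(0\{a} + a.X)))) + b.(0\{a} + a.(rec X. a.(b.b.(0 + X) + b.(0\{a} + a.X)))) → -b-> s2, -b-> s3
  s2 = 0\{a} + a.(rec X. a.(b.b.(0 + X) + b.(0\{a} + a.X))) → -a-> s0
  s3 = b.(0 + (rec X. a.(b.b.(0 + X) + b.(0\{a} + a.X)))) → -b-> s4
  s4 = 0 + (rec X. a.(b.b.(0 + X) + b.(0\{a} + a.X))) → -a-> s1
Reachable graph of Q (6 states):
  t0 = rec X. a.(b.b.(0 + X + a.0) + b.(0\{a} + a.X)) → -a-> t1
  t1 = b.b.(0 + (rec X. a.(b.b.(0 + X + a.0) + b.(0\{a} + a.X))) + a.0) + b.(0\{a} + a.(rec X. a.(b.b.(0 + X + a.0) + b.(0\{a} + a.X)))) → -b-> t2, -b-> t3
  t2 = 0\{a} + a.(rec X. a.(b.b.(0 + X + a.0) + b.(0\{a} + a.X))) → -a-> t0
  t3 = b.(0 + (rec X. a.(b.b.(0 + X + a.0) + b.(0\{a} + a.X))) + a.0) → -b-> t4
  t4 = 0 + (rec X. a.(b.b.(0 + X + a.0) + b.(0\{a} + a.X))) + a.0 → -a-> t1, -a-> t5
  t5 = 0 → ·
Partition-refinement fixed point:
  B0 = {s0, s4}
  B1 = {s1}
  B2 = {s3}
  B3 = {s2}
  B4 = {t0}
  B5 = {t1}
  B6 = {t2}
  B7 = {t3}
  B8 = {t4}
  B9 = {t5}
s0 ∈ B0, t0 ∈ B4 → different blocks

NO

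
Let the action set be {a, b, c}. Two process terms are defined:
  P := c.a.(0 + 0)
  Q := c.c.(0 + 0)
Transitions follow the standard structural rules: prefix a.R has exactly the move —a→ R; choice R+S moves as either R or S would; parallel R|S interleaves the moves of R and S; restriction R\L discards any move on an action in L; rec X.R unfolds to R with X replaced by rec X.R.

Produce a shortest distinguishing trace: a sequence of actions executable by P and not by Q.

ca

P's transition system — 3 states:
  m0 = c.a.(0 + 0) ⊢ -c-> m1
  m1 = a.(0 + 0) ⊢ -a-> m2
  m2 = 0 + 0 ⊢ stopped
Q's transition system — 3 states:
  n0 = c.c.(0 + 0) ⊢ -c-> n1
  n1 = c.(0 + 0) ⊢ -c-> n2
  n2 = 0 + 0 ⊢ stopped
Trace ⟨ca⟩ through P, begin at {m0}:
  [1] c ⇒ {m1}
  [2] a ⇒ {m2}
  P completes σ.
Trace ⟨ca⟩ through Q, begin at {n0}:
  [1] c ⇒ {n1}
  [2] a ⇒ ∅ (Q stuck)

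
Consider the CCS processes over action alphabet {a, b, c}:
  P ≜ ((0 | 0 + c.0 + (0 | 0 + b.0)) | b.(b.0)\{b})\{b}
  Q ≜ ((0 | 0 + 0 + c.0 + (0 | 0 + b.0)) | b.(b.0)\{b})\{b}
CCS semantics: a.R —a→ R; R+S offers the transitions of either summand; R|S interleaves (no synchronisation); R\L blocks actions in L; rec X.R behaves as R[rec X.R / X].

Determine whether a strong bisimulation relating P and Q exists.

YES

Reachable graph of P (2 states):
  s0 = ((0 | 0 + c.0 + (0 | 0 + b.0)) | b.(b.0)\{b})\{b} has moves -c-> s1
  s1 = (0 | b.(b.0)\{b})\{b} has moves (no moves)
Reachable graph of Q (2 states):
  t0 = ((0 | 0 + 0 + c.0 + (0 | 0 + b.0)) | b.(b.0)\{b})\{b} has moves -c-> t1
  t1 = (0 | b.(b.0)\{b})\{b} has moves (no moves)
Bisimilarity quotient blocks:
  B0 = {s0, t0}
  B1 = {s1, t1}
s0 ∈ B0, t0 ∈ B0 → same block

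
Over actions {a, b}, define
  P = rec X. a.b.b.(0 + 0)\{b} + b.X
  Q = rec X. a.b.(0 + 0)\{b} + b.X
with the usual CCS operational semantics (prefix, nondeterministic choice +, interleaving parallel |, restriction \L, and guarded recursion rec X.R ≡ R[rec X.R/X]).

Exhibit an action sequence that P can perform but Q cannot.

abb

Reachable graph of P (4 states):
  p0 = rec X. a.b.b.(0 + 0)\{b} + b.X → -a-> p1, -b-> p0
  p1 = b.b.(0 + 0)\{b} → -b-> p2
  p2 = b.(0 + 0)\{b} → -b-> p3
  p3 = (0 + 0)\{b} → deadlocked
Reachable graph of Q (3 states):
  q0 = rec X. a.b.(0 + 0)\{b} + b.X → -a-> q1, -b-> q0
  q1 = b.(0 + 0)\{b} → -b-> q2
  q2 = (0 + 0)\{b} → deadlocked
Trace ⟨abb⟩ through P, begin at {p0}:
  [1] a ⇒ {p1}
  [2] b ⇒ {p2}
  [3] b ⇒ {p3}
  ✓ P
Trace ⟨abb⟩ through Q, begin at {q0}:
  [1] a ⇒ {q1}
  [2] b ⇒ {q2}
  [3] b ⇒ ∅ (Q stuck)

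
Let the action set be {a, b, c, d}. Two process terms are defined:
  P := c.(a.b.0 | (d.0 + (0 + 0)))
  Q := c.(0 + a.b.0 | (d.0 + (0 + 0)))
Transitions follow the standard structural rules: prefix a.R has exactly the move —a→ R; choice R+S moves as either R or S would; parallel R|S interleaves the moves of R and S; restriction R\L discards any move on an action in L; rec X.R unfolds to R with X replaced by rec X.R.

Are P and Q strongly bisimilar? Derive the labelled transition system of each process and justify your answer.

LTS(P): 7 reachable states
  p0 = c.(a.b.0 | (d.0 + (0 + 0))) has moves ··c··> p1
  p1 = a.b.0 | (d.0 + (0 + 0)) has moves ··a··> p2, ··d··> p3
  p2 = b.0 | (d.0 + (0 + 0)) has moves ··b··> p4, ··d··> p5
  p3 = a.b.0 | 0 has moves ··a··> p5
  p4 = 0 | (d.0 + (0 + 0)) has moves ··d··> p6
  p5 = b.0 | 0 has moves ··b··> p6
  p6 = 0 | 0 has moves ·
LTS(Q): 7 reachable states
  q0 = c.(0 + a.b.0 | (d.0 + (0 + 0))) has moves ··c··> q1
  q1 = 0 + a.b.0 | (d.0 + (0 + 0)) has moves ··a··> q2, ··d··> q3
  q2 = b.0 | (d.0 + (0 + 0)) has moves ··b··> q4, ··d··> q5
  q3 = a.b.0 | 0 has moves ··a··> q5
  q4 = 0 | (d.0 + (0 + 0)) has moves ··d··> q6
  q5 = b.0 | 0 has moves ··b··> q6
  q6 = 0 | 0 has moves ·
Bisimilarity quotient blocks:
  B0 = {p0, q0}
  B1 = {p1, q1}
  B2 = {p3, q3}
  B3 = {p5, q5}
  B4 = {p6, q6}
  B5 = {p2, q2}
  B6 = {p4, q4}
p0 ∈ B0, q0 ∈ B0 → same block

bisimilar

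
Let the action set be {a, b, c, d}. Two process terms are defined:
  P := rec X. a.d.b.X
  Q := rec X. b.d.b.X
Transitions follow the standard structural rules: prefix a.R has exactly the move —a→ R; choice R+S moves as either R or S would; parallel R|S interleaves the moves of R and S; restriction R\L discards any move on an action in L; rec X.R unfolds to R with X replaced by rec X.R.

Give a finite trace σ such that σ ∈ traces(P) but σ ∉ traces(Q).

LTS(P): 3 reachable states
  s0 = rec X. a.d.b.X :: -a-> s1
  s1 = d.b.(rec X. a.d.b.X) :: -d-> s2
  s2 = b.(rec X. a.d.b.X) :: -b-> s0
LTS(Q): 3 reachable states
  t0 = rec X. b.d.b.X :: -b-> t1
  t1 = d.b.(rec X. b.d.b.X) :: -d-> t2
  t2 = b.(rec X. b.d.b.X) :: -b-> t0
Run σ = ⟨a⟩ on P: start {s0}
  after a @ step 1: {s1}
  P completes σ.
Run σ = ⟨a⟩ on Q: start {t0}
  after a @ step 1: no successor for Q

a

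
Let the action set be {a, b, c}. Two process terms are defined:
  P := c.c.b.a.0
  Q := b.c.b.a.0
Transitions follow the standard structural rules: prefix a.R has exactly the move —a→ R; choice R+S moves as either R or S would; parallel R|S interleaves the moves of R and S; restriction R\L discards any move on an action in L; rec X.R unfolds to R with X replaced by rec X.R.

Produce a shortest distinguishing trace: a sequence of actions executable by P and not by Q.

c

Reachable graph of P (5 states):
  s0 = c.c.b.a.0 has moves -c-> s1
  s1 = c.b.a.0 has moves -c-> s2
  s2 = b.a.0 has moves -b-> s3
  s3 = a.0 has moves -a-> s4
  s4 = 0 has moves ·
Reachable graph of Q (5 states):
  t0 = b.c.b.a.0 has moves -b-> t1
  t1 = c.b.a.0 has moves -c-> t2
  t2 = b.a.0 has moves -b-> t3
  t3 = a.0 has moves -a-> t4
  t4 = 0 has moves ·
Trace ⟨c⟩ through P, begin at {s0}:
  step 1 (c): {s1}
  ✓ P
Trace ⟨c⟩ through Q, begin at {t0}:
  step 1 (c): no successor for Q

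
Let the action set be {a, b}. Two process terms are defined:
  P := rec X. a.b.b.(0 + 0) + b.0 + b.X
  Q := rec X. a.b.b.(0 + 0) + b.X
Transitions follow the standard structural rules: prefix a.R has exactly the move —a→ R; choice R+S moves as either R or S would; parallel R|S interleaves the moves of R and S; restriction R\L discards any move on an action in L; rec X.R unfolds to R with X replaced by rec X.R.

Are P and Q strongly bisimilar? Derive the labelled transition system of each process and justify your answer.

LTS(P): 5 reachable states
  u0 = rec X. a.b.b.(0 + 0) + b.0 + b.X has moves —a→ u1, —b→ u0, —b→ u2
  u1 = b.b.(0 + 0) has moves —b→ u3
  u2 = 0 has moves ·
  u3 = b.(0 + 0) has moves —b→ u4
  u4 = 0 + 0 has moves ·
LTS(Q): 4 reachable states
  v0 = rec X. a.b.b.(0 + 0) + b.X has moves —a→ v1, —b→ v0
  v1 = b.b.(0 + 0) has moves —b→ v2
  v2 = b.(0 + 0) has moves —b→ v3
  v3 = 0 + 0 has moves ·
Bisimilarity quotient blocks:
  B0 = {u0}
  B1 = {u2, u4, v3}
  B2 = {u1, v1}
  B3 = {u3, v2}
  B4 = {v0}
u0 ∈ B0, v0 ∈ B4 → different blocks

P ≁ Q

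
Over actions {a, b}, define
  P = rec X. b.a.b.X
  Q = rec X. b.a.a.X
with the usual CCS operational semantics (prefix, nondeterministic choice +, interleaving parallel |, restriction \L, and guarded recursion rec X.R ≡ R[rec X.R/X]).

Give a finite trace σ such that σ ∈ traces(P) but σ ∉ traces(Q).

bab

P's transition system — 3 states:
  p0 = rec X. b.a.b.X | -b-> p1
  p1 = a.b.(rec X. b.a.b.X) | -a-> p2
  p2 = b.(rec X. b.a.b.X) | -b-> p0
Q's transition system — 3 states:
  q0 = rec X. b.a.a.X | -b-> q1
  q1 = a.a.(rec X. b.a.a.X) | -a-> q2
  q2 = a.(rec X. b.a.a.X) | -a-> q0
Run σ = ⟨bab⟩ on P: start {p0}
  step 1 (b): {p1}
  step 2 (a): {p2}
  step 3 (b): {p0}
  ✓ P
Run σ = ⟨bab⟩ on Q: start {q0}
  step 1 (b): {q1}
  step 2 (a): {q2}
  step 3 (b): ∅  — Q cannot continue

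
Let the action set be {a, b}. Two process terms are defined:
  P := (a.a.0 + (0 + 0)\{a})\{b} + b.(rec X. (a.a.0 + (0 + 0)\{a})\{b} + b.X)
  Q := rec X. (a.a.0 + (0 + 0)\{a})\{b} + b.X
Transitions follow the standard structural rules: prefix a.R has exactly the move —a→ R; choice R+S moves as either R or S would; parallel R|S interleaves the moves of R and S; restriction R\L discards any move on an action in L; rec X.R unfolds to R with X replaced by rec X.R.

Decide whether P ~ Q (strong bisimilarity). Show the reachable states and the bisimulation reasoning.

LTS(P): 4 reachable states
  s0 = (a.a.0 + (0 + 0)\{a})\{b} + b.(rec X. (a.a.0 + (0 + 0)\{a})\{b} + b.X) → -a-> s1, -b-> s2
  s1 = (a.0)\{b} → -a-> s3
  s2 = rec X. (a.a.0 + (0 + 0)\{a})\{b} + b.X → -a-> s1, -b-> s2
  s3 = 0\{b} → ·
LTS(Q): 3 reachable states
  t0 = rec X. (a.a.0 + (0 + 0)\{a})\{b} + b.X → -a-> t1, -b-> t0
  t1 = (a.0)\{b} → -a-> t2
  t2 = 0\{b} → ·
Bisimilarity quotient blocks:
  B0 = {s0, s2, t0}
  B1 = {s1, t1}
  B2 = {s3, t2}
s0 ∈ B0, t0 ∈ B0 → same block

P ~ Q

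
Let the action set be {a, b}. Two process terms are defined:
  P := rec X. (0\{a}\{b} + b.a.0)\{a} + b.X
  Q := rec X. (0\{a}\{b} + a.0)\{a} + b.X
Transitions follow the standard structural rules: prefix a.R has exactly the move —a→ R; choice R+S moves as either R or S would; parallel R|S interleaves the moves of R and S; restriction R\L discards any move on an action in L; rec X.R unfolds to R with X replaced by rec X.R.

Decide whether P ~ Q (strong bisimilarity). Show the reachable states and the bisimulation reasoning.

not bisimilar

Reachable graph of P (2 states):
  m0 = rec X. (0\{a}\{b} + b.a.0)\{a} + b.X has moves -b-> m0, -b-> m1
  m1 = (a.0)\{a} has moves ∅
Reachable graph of Q (1 states):
  n0 = rec X. (0\{a}\{b} + a.0)\{a} + b.X has moves -b-> n0
Bisimilarity quotient blocks:
  B0 = {m0}
  B1 = {m1}
  B2 = {n0}
m0 ∈ B0, n0 ∈ B2 → different blocks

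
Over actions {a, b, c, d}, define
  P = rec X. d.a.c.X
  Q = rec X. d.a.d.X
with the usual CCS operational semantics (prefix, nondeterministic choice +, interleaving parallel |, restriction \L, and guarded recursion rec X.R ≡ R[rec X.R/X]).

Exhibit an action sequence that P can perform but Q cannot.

dac

P's transition system — 3 states:
  p0 = rec X. d.a.c.X :: -d-> p1
  p1 = a.c.(rec X. d.a.c.X) :: -a-> p2
  p2 = c.(rec X. d.a.c.X) :: -c-> p0
Q's transition system — 3 states:
  q0 = rec X. d.a.d.X :: -d-> q1
  q1 = a.d.(rec X. d.a.d.X) :: -a-> q2
  q2 = d.(rec X. d.a.d.X) :: -d-> q0
Trace ⟨dac⟩ through P, begin at {p0}:
  after d @ step 1: {p1}
  after a @ step 2: {p2}
  after c @ step 3: {p0}
  P completes σ.
Trace ⟨dac⟩ through Q, begin at {q0}:
  after d @ step 1: {q1}
  after a @ step 2: {q2}
  after c @ step 3: ∅ (Q stuck)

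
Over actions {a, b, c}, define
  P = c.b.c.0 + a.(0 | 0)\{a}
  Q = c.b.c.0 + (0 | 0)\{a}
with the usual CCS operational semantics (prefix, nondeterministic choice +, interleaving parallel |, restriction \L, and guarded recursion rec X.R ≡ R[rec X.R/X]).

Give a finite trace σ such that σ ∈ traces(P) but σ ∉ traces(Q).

a

Reachable graph of P (5 states):
  u0 = c.b.c.0 + a.(0 | 0)\{a} :: =a=> u1, =c=> u2
  u1 = (0 | 0)\{a} :: deadlocked
  u2 = b.c.0 :: =b=> u3
  u3 = c.0 :: =c=> u4
  u4 = 0 :: deadlocked
Reachable graph of Q (4 states):
  v0 = c.b.c.0 + (0 | 0)\{a} :: =c=> v1
  v1 = b.c.0 :: =b=> v2
  v2 = c.0 :: =c=> v3
  v3 = 0 :: deadlocked
Trace ⟨a⟩ through P, begin at {u0}:
  [1] a ⇒ {u1}
  P completes σ.
Trace ⟨a⟩ through Q, begin at {v0}:
  [1] a ⇒ ∅  — Q cannot continue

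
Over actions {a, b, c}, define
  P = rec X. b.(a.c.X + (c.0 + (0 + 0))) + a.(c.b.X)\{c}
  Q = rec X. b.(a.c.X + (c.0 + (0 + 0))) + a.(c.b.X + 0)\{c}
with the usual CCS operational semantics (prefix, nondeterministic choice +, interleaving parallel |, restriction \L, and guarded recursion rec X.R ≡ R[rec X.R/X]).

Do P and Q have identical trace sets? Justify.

Reachable graph of P (5 states):
  u0 = rec X. b.(a.c.X + (c.0 + (0 + 0))) + a.(c.b.X)\{c} ⊢ —a→ u1, —b→ u2
  u1 = (c.b.(rec X. b.(a.c.X + (c.0 + (0 + 0))) + a.(c.b.X)\{c}))\{c} ⊢ stopped
  u2 = a.c.(rec X. b.(a.c.X + (c.0 + (0 + 0))) + a.(c.b.X)\{c}) + (c.0 + (0 + 0)) ⊢ —a→ u3, —c→ u4
  u3 = c.(rec X. b.(a.c.X + (c.0 + (0 + 0))) + a.(c.b.X)\{c}) ⊢ —c→ u0
  u4 = 0 ⊢ stopped
Reachable graph of Q (5 states):
  v0 = rec X. b.(a.c.X + (c.0 + (0 + 0))) + a.(c.b.X + 0)\{c} ⊢ —a→ v1, —b→ v2
  v1 = (c.b.(rec X. b.(a.c.X + (c.0 + (0 + 0))) + a.(c.b.X + 0)\{c}) + 0)\{c} ⊢ stopped
  v2 = a.c.(rec X. b.(a.c.X + (c.0 + (0 + 0))) + a.(c.b.X + 0)\{c}) + (c.0 + (0 + 0)) ⊢ —a→ v3, —c→ v4
  v3 = c.(rec X. b.(a.c.X + (c.0 + (0 + 0))) + a.(c.b.X + 0)\{c}) ⊢ —c→ v0
  v4 = 0 ⊢ stopped
Bisimilarity quotient blocks:
  B0 = {u0, v0}
  B1 = {u1, u4, v1, v4}
  B2 = {u2, v2}
  B3 = {u3, v3}
u0 ∈ B0, v0 ∈ B0 → same block
Bisimilar ⇒ trace-equivalent.

traces(P) = traces(Q)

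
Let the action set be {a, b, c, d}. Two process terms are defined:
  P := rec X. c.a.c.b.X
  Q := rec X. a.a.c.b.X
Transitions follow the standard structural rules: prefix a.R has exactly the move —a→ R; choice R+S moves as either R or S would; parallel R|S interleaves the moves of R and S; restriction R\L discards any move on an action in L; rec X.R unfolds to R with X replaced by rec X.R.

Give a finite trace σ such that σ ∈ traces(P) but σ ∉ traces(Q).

c

Reachable graph of P (4 states):
  m0 = rec X. c.a.c.b.X :: --c--▸ m1
  m1 = a.c.b.(rec X. c.a.c.b.X) :: --a--▸ m2
  m2 = c.b.(rec X. c.a.c.b.X) :: --c--▸ m3
  m3 = b.(rec X. c.a.c.b.X) :: --b--▸ m0
Reachable graph of Q (4 states):
  n0 = rec X. a.a.c.b.X :: --a--▸ n1
  n1 = a.c.b.(rec X. a.a.c.b.X) :: --a--▸ n2
  n2 = c.b.(rec X. a.a.c.b.X) :: --c--▸ n3
  n3 = b.(rec X. a.a.c.b.X) :: --b--▸ n0
Executing c from P (initial set {m0}):
  step 1 (c): {m1}
  — P admits the full trace.
Executing c from Q (initial set {n0}):
  step 1 (c): ∅  — Q cannot continue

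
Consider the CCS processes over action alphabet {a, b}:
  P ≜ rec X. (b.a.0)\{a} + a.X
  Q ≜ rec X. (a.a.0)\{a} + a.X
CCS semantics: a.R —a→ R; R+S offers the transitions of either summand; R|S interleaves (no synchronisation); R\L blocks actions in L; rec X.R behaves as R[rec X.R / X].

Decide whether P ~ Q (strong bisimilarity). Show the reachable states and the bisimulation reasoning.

not bisimilar

LTS(P): 2 reachable states
  u0 = rec X. (b.a.0)\{a} + a.X ⊢ =a=> u0, =b=> u1
  u1 = (a.0)\{a} ⊢ ·
LTS(Q): 1 reachable states
  v0 = rec X. (a.a.0)\{a} + a.X ⊢ =a=> v0
Bisimilarity quotient blocks:
  B0 = {u0}
  B1 = {u1}
  B2 = {v0}
u0 ∈ B0, v0 ∈ B2 → different blocks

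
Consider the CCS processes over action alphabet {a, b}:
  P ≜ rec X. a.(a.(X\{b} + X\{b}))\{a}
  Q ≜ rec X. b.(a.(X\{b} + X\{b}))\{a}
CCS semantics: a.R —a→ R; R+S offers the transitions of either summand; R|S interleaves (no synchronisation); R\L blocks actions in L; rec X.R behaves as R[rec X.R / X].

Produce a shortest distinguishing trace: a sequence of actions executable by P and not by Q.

a

LTS(P): 2 reachable states
  s0 = rec X. a.(a.(X\{b} + X\{b}))\{a} → ··a··> s1
  s1 = (a.((rec X. a.(a.(X\{b} + X\{b}))\{a})\{b} + (rec X. a.(a.(X\{b} + X\{b}))\{a})\{b}))\{a} → (no moves)
LTS(Q): 2 reachable states
  t0 = rec X. b.(a.(X\{b} + X\{b}))\{a} → ··b··> t1
  t1 = (a.((rec X. b.(a.(X\{b} + X\{b}))\{a})\{b} + (rec X. b.(a.(X\{b} + X\{b}))\{a})\{b}))\{a} → (no moves)
Run σ = ⟨a⟩ on P: start {s0}
  step 1 (a): {s1}
  — P admits the full trace.
Run σ = ⟨a⟩ on Q: start {t0}
  step 1 (a): ∅ (Q stuck)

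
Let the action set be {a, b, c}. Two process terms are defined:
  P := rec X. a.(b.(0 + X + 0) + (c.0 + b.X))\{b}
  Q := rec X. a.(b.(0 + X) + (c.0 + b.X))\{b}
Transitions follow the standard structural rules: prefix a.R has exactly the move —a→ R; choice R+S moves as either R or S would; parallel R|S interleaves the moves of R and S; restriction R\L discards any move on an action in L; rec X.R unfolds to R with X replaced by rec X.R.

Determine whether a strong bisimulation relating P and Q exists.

P's transition system — 3 states:
  s0 = rec X. a.(b.(0 + X + 0) + (c.0 + b.X))\{b} → -a-> s1
  s1 = (b.(0 + (rec X. a.(b.(0 + X + 0) + (c.0 + b.X))\{b}) + 0) + (c.0 + b.(rec X. a.(b.(0 + X + 0) + (c.0 + b.X))\{b})))\{b} → -c-> s2
  s2 = 0\{b} → ∅
Q's transition system — 3 states:
  t0 = rec X. a.(b.(0 + X) + (c.0 + b.X))\{b} → -a-> t1
  t1 = (b.(0 + (rec X. a.(b.(0 + X) + (c.0 + b.X))\{b})) + (c.0 + b.(rec X. a.(b.(0 + X) + (c.0 + b.X))\{b})))\{b} → -c-> t2
  t2 = 0\{b} → ∅
Partition-refinement fixed point:
  B0 = {s0, t0}
  B1 = {s1, t1}
  B2 = {s2, t2}
s0 ∈ B0, t0 ∈ B0 → same block

bisimilar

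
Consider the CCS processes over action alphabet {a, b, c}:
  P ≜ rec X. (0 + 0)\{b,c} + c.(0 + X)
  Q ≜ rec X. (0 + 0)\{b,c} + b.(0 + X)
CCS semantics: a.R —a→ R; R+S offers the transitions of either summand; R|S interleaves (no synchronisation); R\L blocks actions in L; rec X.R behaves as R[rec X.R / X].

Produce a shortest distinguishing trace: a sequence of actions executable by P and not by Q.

LTS(P): 2 reachable states
  u0 = rec X. (0 + 0)\{b,c} + c.(0 + X) ⊢ --c--▸ u1
  u1 = 0 + (rec X. (0 + 0)\{b,c} + c.(0 + X)) ⊢ --c--▸ u1
LTS(Q): 2 reachable states
  v0 = rec X. (0 + 0)\{b,c} + b.(0 + X) ⊢ --b--▸ v1
  v1 = 0 + (rec X. (0 + 0)\{b,c} + b.(0 + X)) ⊢ --b--▸ v1
Run σ = ⟨c⟩ on P: start {u0}
  after c @ step 1: {u1}
  — P admits the full trace.
Run σ = ⟨c⟩ on Q: start {v0}
  after c @ step 1: ∅  — Q cannot continue

c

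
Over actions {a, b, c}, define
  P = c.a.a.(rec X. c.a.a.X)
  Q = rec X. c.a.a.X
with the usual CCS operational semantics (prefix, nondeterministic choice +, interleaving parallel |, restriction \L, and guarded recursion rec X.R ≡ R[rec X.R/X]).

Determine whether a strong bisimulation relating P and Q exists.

LTS(P): 4 reachable states
  s0 = c.a.a.(rec X. c.a.a.X) → ··c··> s1
  s1 = a.a.(rec X. c.a.a.X) → ··a··> s2
  s2 = a.(rec X. c.a.a.X) → ··a··> s3
  s3 = rec X. c.a.a.X → ··c··> s1
LTS(Q): 3 reachable states
  t0 = rec X. c.a.a.X → ··c··> t1
  t1 = a.a.(rec X. c.a.a.X) → ··a··> t2
  t2 = a.(rec X. c.a.a.X) → ··a··> t0
Bisimilarity quotient blocks:
  B0 = {s0, s3, t0}
  B1 = {s1, t1}
  B2 = {s2, t2}
s0 ∈ B0, t0 ∈ B0 → same block

YES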